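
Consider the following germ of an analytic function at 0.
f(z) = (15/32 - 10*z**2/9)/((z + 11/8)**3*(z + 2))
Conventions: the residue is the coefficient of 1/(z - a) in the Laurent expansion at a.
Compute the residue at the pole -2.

At the order-1 pole -2 set g(z) = (z - (-2))*f(z) = (15/32 - 10*z**2/9)/(z + 11/8)**3.
Simple pole: residue = g(a) at a = -2, which is 3664/225.

The residue is 3664/225.


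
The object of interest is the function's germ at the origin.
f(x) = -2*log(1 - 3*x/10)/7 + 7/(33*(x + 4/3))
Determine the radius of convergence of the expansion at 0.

Denominator factor (x + 4/3): pole of order 1 at -4/3, modulus 4/3.
Branch term (-2/7)*log(1 - x/(10/3)): its argument vanishes at x = 10/3, a logarithmic branch point, modulus 10/3.
The radius of convergence is the smallest modulus among the singular points: 4/3.

The radius of convergence is 4/3.


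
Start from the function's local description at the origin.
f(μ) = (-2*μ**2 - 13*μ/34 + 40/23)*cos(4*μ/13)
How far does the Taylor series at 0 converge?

The factor cos(4*μ/13) is entire and contributes no finite singular point.
The polynomial part has no poles.
No finite singular points: the Taylor series at 0 converges everywhere.

The radius of convergence is infinite.


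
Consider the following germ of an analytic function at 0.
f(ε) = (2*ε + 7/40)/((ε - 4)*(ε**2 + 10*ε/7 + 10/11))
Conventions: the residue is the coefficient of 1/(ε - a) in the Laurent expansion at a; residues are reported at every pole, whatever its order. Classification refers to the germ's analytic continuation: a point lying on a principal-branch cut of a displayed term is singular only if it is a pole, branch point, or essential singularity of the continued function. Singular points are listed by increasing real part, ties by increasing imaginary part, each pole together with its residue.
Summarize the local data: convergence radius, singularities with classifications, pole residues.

Denominator factor (ε**2 + 10*ε/7 + 10/11): discriminant -860/539, complex-conjugate roots (-5/7) + ((1/77)*sqrt(2365))*i and (-5/7) - ((1/77)*sqrt(2365))*i; poles of order 1, moduli (1/11)*sqrt(110) and (1/11)*sqrt(110).
Denominator factor (ε - 4): pole of order 1 at 4, modulus 4.
The radius of convergence is the smallest modulus among the singular points: (1/11)*sqrt(110).
The factor ε**2 + 10*ε/7 + 10/11 splits as (ε - a)(ε - a') with a = (-5/7) - ((1/77)*sqrt(2365))*i, a' = (-5/7) + ((1/77)*sqrt(2365))*i. At the order-1 pole a set g(ε) = (ε - a)*f(ε) = [(2*ε + 7/40)/(ε - 4)] / (ε - a').
Simple pole: residue = g(a) at a = (-5/7) - ((1/77)*sqrt(2365))*i, which is (-25179/139360) + ((144613/29962400)*sqrt(2365))*i.
The factor ε**2 + 10*ε/7 + 10/11 splits as (ε - a)(ε - a') with a = (-5/7) + ((1/77)*sqrt(2365))*i, a' = (-5/7) - ((1/77)*sqrt(2365))*i. At the order-1 pole a set g(ε) = (ε - a)*f(ε) = [(2*ε + 7/40)/(ε - 4)] / (ε - a').
Simple pole: residue = g(a) at a = (-5/7) + ((1/77)*sqrt(2365))*i, which is (-25179/139360) - ((144613/29962400)*sqrt(2365))*i.
At the order-1 pole 4 set g(ε) = (ε - (4))*f(ε) = (2*ε + 7/40)/(ε**2 + 10*ε/7 + 10/11).
Simple pole: residue = g(a) at a = 4, which is 25179/69680.
List the singular points by increasing real part (a conjugate pair: the negative imaginary part first).

Radius of convergence at 0: (1/11)*sqrt(110).
At (-5/7) - ((1/77)*sqrt(2365))*i: a pole of order 1; residue (-25179/139360) + ((144613/29962400)*sqrt(2365))*i.
At (-5/7) + ((1/77)*sqrt(2365))*i: a pole of order 1; residue (-25179/139360) - ((144613/29962400)*sqrt(2365))*i.
At 4: a pole of order 1; residue 25179/69680.


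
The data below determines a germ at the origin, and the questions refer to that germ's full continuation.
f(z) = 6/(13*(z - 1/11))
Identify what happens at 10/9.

Denominator factors: z - 1/11 = 101/99 at z = 10/9 — none vanishes.
So the germ continues analytically to 10/9.

The point is a regular point.


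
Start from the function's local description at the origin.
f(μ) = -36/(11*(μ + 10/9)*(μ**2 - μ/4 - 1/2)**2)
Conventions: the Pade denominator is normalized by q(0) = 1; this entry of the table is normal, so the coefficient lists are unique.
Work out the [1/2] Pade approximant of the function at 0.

The Pade approximant has numerator coefficients [-648/55, 4644/209]; denominator coefficients [1, 4/285, -193/30].

Taylor coefficients needed (expand at 0): a_0 = -648/55, a_1 = 6156/275, a_2 = -104652/1375, a_3 = 997434/6875.
Write the denominator as Q(μ) = 1 + q1*μ + q2*μ^2. Requiring Q*f - P = O(μ^4) with deg P <= 1 kills the coefficients of μ^2..μ^3 in Q*f:
  μ^2: a_2 + q1*a_1 + q2*a_0 = 0, i.e. -104652/1375 + (6156/275)*q1 + (-648/55)*q2 = 0.
  μ^3: a_3 + q1*a_2 + q2*a_1 = 0, i.e. 997434/6875 + (-104652/1375)*q1 + (6156/275)*q2 = 0.
Solving this linear system: q1 = 4/285, q2 = -193/30.
The numerator is Q*f truncated at degree 1: P0 = a_0 = -648/55; P1 = a_1 + q1*a_0 = 4644/209.


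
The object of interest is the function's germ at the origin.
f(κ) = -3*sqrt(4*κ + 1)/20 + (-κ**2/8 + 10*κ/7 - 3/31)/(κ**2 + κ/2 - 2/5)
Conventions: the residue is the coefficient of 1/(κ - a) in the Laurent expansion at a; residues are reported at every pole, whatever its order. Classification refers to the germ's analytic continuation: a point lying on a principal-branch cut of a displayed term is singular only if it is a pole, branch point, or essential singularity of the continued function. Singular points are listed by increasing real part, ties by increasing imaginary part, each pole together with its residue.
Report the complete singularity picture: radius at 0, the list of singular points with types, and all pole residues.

Radius of convergence at 0: 1/4.
At -1/4 - (1/20)*sqrt(185): a pole of order 1; residue 167/224 + (36077/1284640)*sqrt(185).
At -1/4: an algebraic (square-root) branch point.
At -1/4 + (1/20)*sqrt(185): a pole of order 1; residue 167/224 - (36077/1284640)*sqrt(185).

Denominator factor (κ**2 + κ/2 - 2/5): discriminant 37/20, real irrational roots -1/4 + (1/20)*sqrt(185) and -1/4 - (1/20)*sqrt(185); poles of order 1, moduli -1/4 + (1/20)*sqrt(185) and 1/4 + (1/20)*sqrt(185).
Branch term (-3/20)*sqrt(1 - κ/(-1/4)): its argument vanishes at κ = -1/4, a square-root branch point, modulus 1/4.
The radius of convergence is the smallest modulus among the singular points: 1/4.
The branch term is analytic at -1/4 - (1/20)*sqrt(185) and contributes nothing to the residue; only the rational part matters.
The factor κ**2 + κ/2 - 2/5 splits as (κ - a)(κ - a') with a = -1/4 - (1/20)*sqrt(185), a' = -1/4 + (1/20)*sqrt(185). At the order-1 pole a set g(κ) = (κ - a)*(rational part) = [-κ**2/8 + 10*κ/7 - 3/31] / (κ - a').
Simple pole: residue = g(a) at a = -1/4 - (1/20)*sqrt(185), which is 167/224 + (36077/1284640)*sqrt(185).
The branch term is analytic at -1/4 + (1/20)*sqrt(185) and contributes nothing to the residue; only the rational part matters.
The factor κ**2 + κ/2 - 2/5 splits as (κ - a)(κ - a') with a = -1/4 + (1/20)*sqrt(185), a' = -1/4 - (1/20)*sqrt(185). At the order-1 pole a set g(κ) = (κ - a)*(rational part) = [-κ**2/8 + 10*κ/7 - 3/31] / (κ - a').
Simple pole: residue = g(a) at a = -1/4 + (1/20)*sqrt(185), which is 167/224 - (36077/1284640)*sqrt(185).
List the singular points by increasing real part (a conjugate pair: the negative imaginary part first).


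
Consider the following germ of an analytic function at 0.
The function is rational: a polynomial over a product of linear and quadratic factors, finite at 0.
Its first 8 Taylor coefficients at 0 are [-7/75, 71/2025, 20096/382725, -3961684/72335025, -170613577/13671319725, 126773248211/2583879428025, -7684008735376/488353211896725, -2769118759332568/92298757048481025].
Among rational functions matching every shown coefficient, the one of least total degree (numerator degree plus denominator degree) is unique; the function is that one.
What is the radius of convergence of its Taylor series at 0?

No rational of total degree below 3 reproduces all 8 coefficients; solving the [0/3] Pade equations on them gives f(α) = 21/(25*(α - 7)*(α**2 + 2*α/3 + 9/7)), whose expansion matches every shown term.
Denominator factor (α - 7): pole of order 1 at 7, modulus 7.
Denominator factor (α**2 + 2*α/3 + 9/7): discriminant -296/63, complex-conjugate roots (-1/3) + ((1/21)*sqrt(518))*i and (-1/3) - ((1/21)*sqrt(518))*i; poles of order 1, moduli (3/7)*sqrt(7) and (3/7)*sqrt(7).
The radius of convergence is the smallest modulus among the singular points: (3/7)*sqrt(7).

The radius of convergence is (3/7)*sqrt(7).


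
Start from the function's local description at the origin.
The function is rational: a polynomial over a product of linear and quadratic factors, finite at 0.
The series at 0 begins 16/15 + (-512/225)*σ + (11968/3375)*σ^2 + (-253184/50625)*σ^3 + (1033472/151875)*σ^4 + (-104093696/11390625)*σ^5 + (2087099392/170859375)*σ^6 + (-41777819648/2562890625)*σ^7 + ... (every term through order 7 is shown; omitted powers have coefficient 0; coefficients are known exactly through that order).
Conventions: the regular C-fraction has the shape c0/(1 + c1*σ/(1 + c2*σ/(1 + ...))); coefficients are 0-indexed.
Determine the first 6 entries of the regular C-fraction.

The regular C-fraction coefficients are [16/15, 32/15, -23/40, 369/920, -640/8487, 92/369].

Taylor coefficients (read off): a_0 = 16/15, a_1 = -512/225, a_2 = 11968/3375, a_3 = -253184/50625, a_4 = 1033472/151875, a_5 = -104093696/11390625.
c0 = a_0 = 16/15. Peel one level at a time: if S = 1 + c*σ/S' with S'(0) = 1, then c is the σ-coefficient of S and S' = c*σ/(S - 1).
S_1 = c0/f = 1 + (32/15)*σ + (92/75)*σ^2 + ...; c1 = 32/15.
S_2 = c1*σ/(S_1 - 1) = 1 + (-23/40)*σ + (369/1600)*σ^2 + ...; c2 = -23/40.
S_3 = c2*σ/(S_2 - 1) = 1 + (369/920)*σ + (16/529)*σ^2 + ...; c3 = 369/920.
S_4 = c3*σ/(S_3 - 1) = 1 + (-640/8487)*σ + (2560/136161)*σ^2 + ...; c4 = -640/8487.
S_5 = c4*σ/(S_4 - 1) = 1 + (92/369)*σ + ...; c5 = 92/369.


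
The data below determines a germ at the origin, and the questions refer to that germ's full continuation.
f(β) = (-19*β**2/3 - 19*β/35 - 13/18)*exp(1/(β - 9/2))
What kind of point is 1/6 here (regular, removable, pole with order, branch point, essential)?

The point is a regular point.

There is no denominator, hence no pole anywhere.
The essential point of exp(1/(β - (9/2))) is 9/2, not 1/6.
So the germ continues analytically to 1/6.


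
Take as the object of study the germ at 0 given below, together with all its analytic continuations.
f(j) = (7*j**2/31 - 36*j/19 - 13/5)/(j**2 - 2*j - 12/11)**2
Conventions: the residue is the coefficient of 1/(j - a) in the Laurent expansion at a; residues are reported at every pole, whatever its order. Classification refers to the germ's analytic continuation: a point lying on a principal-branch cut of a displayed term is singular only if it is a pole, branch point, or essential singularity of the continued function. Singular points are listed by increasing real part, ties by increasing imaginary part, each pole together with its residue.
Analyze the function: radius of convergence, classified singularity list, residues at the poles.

Denominator factor (j**2 - 2*j - 12/11)^2: discriminant 92/11, real irrational roots 1 + (1/11)*sqrt(253) and 1 - (1/11)*sqrt(253); poles of order 2, moduli 1 + (1/11)*sqrt(253) and -1 + (1/11)*sqrt(253).
The radius of convergence is the smallest modulus among the singular points: -1 + (1/11)*sqrt(253).
The factor j**2 - 2*j - 12/11 splits as (j - a)(j - a') with a = 1 - (1/11)*sqrt(253), a' = 1 + (1/11)*sqrt(253). At the order-2 pole a set g(j) = (j - a)^2*f(j) = [7*j**2/31 - 36*j/19 - 13/5] / (j - a')^2.
Order-2 pole: residue = g'(a); g'(1 - (1/11)*sqrt(253)) = -(153587/6231620)*sqrt(253), so the residue is -(153587/6231620)*sqrt(253).
The factor j**2 - 2*j - 12/11 splits as (j - a)(j - a') with a = 1 + (1/11)*sqrt(253), a' = 1 - (1/11)*sqrt(253). At the order-2 pole a set g(j) = (j - a)^2*f(j) = [7*j**2/31 - 36*j/19 - 13/5] / (j - a')^2.
Order-2 pole: residue = g'(a); g'(1 + (1/11)*sqrt(253)) = (153587/6231620)*sqrt(253), so the residue is (153587/6231620)*sqrt(253).
List the singular points by increasing real part (a conjugate pair: the negative imaginary part first).

Radius of convergence at 0: -1 + (1/11)*sqrt(253).
At 1 - (1/11)*sqrt(253): a pole of order 2; residue -(153587/6231620)*sqrt(253).
At 1 + (1/11)*sqrt(253): a pole of order 2; residue (153587/6231620)*sqrt(253).


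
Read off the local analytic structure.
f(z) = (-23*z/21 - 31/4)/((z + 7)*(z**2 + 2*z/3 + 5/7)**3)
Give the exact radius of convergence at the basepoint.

Denominator factor (z**2 + 2*z/3 + 5/7)^3: discriminant -152/63, complex-conjugate roots (-1/3) + ((1/21)*sqrt(266))*i and (-1/3) - ((1/21)*sqrt(266))*i; poles of order 3, moduli (1/7)*sqrt(35) and (1/7)*sqrt(35).
Denominator factor (z + 7): pole of order 1 at -7, modulus 7.
The radius of convergence is the smallest modulus among the singular points: (1/7)*sqrt(35).

The radius of convergence is (1/7)*sqrt(35).


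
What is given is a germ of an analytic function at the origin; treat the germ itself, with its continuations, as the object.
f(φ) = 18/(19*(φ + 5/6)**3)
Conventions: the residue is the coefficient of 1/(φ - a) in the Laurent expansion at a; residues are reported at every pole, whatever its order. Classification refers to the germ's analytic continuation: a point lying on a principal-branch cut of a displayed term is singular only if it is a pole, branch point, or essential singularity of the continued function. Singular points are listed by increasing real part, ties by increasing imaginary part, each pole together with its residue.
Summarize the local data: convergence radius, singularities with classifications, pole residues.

Radius of convergence at 0: 5/6.
At -5/6: a pole of order 3; residue 0.

Denominator factor (φ + 5/6)^3: pole of order 3 at -5/6, modulus 5/6.
The radius of convergence is the smallest modulus among the singular points: 5/6.
At the order-3 pole -5/6 set g(φ) = (φ - (-5/6))^3*f(φ) = 18/19.
Order-3 pole: residue = g''(a)/2; g''(-5/6) = 0, so the residue is 0.


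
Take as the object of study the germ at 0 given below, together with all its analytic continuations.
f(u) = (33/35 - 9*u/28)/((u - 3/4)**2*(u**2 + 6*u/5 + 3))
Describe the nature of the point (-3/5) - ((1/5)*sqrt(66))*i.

The point is a pole of order 1.

The denominator factor u**2 + 6*u/5 + 3 vanishes at (-3/5) - ((1/5)*sqrt(66))*i and appears to the power 1; the numerator there equals (159/140) + ((9/140)*sqrt(66))*i, nonzero, and no other factor vanishes.
Hence a pole whose order is the multiplicity, 1.


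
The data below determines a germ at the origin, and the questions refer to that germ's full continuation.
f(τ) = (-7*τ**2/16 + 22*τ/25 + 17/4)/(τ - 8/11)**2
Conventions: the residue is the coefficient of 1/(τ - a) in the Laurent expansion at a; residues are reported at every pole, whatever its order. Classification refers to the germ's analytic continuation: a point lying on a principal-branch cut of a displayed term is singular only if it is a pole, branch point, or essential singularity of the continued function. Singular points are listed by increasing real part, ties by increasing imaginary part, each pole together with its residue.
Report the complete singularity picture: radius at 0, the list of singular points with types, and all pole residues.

Denominator factor (τ - 8/11)^2: pole of order 2 at 8/11, modulus 8/11.
The radius of convergence is the smallest modulus among the singular points: 8/11.
At the order-2 pole 8/11 set g(τ) = (τ - (8/11))^2*f(τ) = -7*τ**2/16 + 22*τ/25 + 17/4.
Order-2 pole: residue = g'(a); g'(8/11) = 67/275, so the residue is 67/275.

Radius of convergence at 0: 8/11.
At 8/11: a pole of order 2; residue 67/275.


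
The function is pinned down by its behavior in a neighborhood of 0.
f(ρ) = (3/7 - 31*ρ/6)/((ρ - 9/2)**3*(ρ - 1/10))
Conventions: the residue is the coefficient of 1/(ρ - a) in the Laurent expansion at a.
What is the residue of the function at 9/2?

At the order-3 pole 9/2 set g(ρ) = (ρ - (9/2))^3*f(ρ) = (3/7 - 31*ρ/6)/(ρ - 1/10).
Order-3 pole: residue = g''(a)/2; g''(9/2) = -925/447216, so the residue is -925/894432.

The residue is -925/894432.


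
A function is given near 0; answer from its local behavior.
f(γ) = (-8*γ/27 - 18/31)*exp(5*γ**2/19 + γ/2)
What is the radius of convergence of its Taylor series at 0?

The factor exp(5*γ**2/19 + γ/2) is entire and contributes no finite singular point.
The polynomial part has no poles.
No finite singular points: the Taylor series at 0 converges everywhere.

The radius of convergence is infinite.


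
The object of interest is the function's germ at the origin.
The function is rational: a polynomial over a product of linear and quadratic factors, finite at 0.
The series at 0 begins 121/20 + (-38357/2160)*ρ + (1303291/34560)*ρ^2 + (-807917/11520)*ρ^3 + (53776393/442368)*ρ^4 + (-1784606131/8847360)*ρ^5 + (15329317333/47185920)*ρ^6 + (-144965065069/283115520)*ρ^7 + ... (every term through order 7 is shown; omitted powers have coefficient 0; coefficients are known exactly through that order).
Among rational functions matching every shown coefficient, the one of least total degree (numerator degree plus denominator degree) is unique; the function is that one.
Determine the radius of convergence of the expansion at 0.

No rational of total degree below 4 reproduces all 8 coefficients; solving the [2/2] Pade equations on them gives f(ρ) = (ρ**2/6 - 16*ρ/27 + 16/5)/(ρ + 8/11)**2, whose expansion matches every shown term.
Denominator factor (ρ + 8/11)^2: pole of order 2 at -8/11, modulus 8/11.
The radius of convergence is the smallest modulus among the singular points: 8/11.

The radius of convergence is 8/11.


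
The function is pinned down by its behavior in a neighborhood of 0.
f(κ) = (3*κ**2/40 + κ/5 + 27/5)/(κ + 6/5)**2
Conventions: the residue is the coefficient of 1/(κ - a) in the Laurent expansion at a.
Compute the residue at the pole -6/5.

At the order-2 pole -6/5 set g(κ) = (κ - (-6/5))^2*f(κ) = 3*κ**2/40 + κ/5 + 27/5.
Order-2 pole: residue = g'(a); g'(-6/5) = 1/50, so the residue is 1/50.

The residue is 1/50.


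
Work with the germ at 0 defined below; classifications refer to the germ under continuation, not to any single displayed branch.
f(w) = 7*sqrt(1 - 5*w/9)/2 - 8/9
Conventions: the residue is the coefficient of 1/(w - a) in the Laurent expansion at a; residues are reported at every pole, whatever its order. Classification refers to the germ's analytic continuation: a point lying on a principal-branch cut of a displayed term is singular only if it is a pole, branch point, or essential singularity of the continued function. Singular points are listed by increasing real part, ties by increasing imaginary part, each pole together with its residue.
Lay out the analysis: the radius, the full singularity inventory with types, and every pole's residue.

Radius of convergence at 0: 9/5.
At 9/5: an algebraic (square-root) branch point.

Branch term (7/2)*sqrt(1 - w/(9/5)): its argument vanishes at w = 9/5, a square-root branch point, modulus 9/5.
The radius of convergence is the smallest modulus among the singular points: 9/5.


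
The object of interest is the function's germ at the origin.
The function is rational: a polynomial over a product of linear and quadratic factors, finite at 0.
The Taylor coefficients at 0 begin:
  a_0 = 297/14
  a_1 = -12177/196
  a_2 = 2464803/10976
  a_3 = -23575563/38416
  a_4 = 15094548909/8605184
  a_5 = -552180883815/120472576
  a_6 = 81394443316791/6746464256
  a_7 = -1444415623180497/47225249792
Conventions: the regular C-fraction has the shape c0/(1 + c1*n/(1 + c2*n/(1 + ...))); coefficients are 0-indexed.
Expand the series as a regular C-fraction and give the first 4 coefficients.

The regular C-fraction coefficients are [297/14, 41/14, 225/328, -38097/8200].

Taylor coefficients (read off): a_0 = 297/14, a_1 = -12177/196, a_2 = 2464803/10976, a_3 = -23575563/38416.
c0 = a_0 = 297/14. Peel one level at a time: if S = 1 + c*n/S' with S'(0) = 1, then c is the n-coefficient of S and S' = c*n/(S - 1).
S_1 = c0/f = 1 + (41/14)*n + (-225/112)*n^2 + ...; c1 = 41/14.
S_2 = c1*n/(S_1 - 1) = 1 + (225/328)*n + (342873/107584)*n^2 + ...; c2 = 225/328.
S_3 = c2*n/(S_2 - 1) = 1 + (-38097/8200)*n + ...; c3 = -38097/8200.


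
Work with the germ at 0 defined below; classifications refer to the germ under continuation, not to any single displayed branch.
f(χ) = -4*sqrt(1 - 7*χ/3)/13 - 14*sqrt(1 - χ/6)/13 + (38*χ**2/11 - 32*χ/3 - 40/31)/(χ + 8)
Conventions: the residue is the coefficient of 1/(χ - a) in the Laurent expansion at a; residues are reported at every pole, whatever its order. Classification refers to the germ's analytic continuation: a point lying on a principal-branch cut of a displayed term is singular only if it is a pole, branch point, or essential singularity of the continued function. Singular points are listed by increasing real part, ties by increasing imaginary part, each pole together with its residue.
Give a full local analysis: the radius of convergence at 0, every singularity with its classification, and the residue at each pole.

Denominator factor (χ + 8): pole of order 1 at -8, modulus 8.
Branch term (-4/13)*sqrt(1 - χ/(3/7)): its argument vanishes at χ = 3/7, a square-root branch point, modulus 3/7.
Branch term (-14/13)*sqrt(1 - χ/(6)): its argument vanishes at χ = 6, a square-root branch point, modulus 6.
The radius of convergence is the smallest modulus among the singular points: 3/7.
The branch terms are analytic at -8 and contribute nothing to the residue; only the rational part matters.
At the order-1 pole -8 set g(χ) = (χ - (-8))*(rational part) = 38*χ**2/11 - 32*χ/3 - 40/31.
Simple pole: residue = g(a) at a = -8, which is 312152/1023.
List the singular points by increasing real part (a conjugate pair: the negative imaginary part first).

Radius of convergence at 0: 3/7.
At -8: a pole of order 1; residue 312152/1023.
At 3/7: an algebraic (square-root) branch point.
At 6: an algebraic (square-root) branch point.


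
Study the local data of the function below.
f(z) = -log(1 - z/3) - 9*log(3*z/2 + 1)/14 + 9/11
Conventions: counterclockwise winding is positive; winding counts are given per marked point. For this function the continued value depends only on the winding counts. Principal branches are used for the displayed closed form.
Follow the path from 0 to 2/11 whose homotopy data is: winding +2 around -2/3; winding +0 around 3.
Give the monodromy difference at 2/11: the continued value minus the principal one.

The rational part is single-valued and drops out of the difference; each branch term changes only by its own monodromy.
(-9/14)*log(1 - z/(-2/3)): each positive loop around -2/3 adds 2*pi*i to the log, so winding +2 contributes (-9/14)*(2)*2*pi*i = -(18/7)*pi*i.
(-1)*log(1 - z/(3)): winding 0 around 3, so this term returns to its principal value, contribution 0.
Summing the contributions at z = 2/11 gives -(18/7)*pi*i.

Continued minus principal equals -(18/7)*pi*i.


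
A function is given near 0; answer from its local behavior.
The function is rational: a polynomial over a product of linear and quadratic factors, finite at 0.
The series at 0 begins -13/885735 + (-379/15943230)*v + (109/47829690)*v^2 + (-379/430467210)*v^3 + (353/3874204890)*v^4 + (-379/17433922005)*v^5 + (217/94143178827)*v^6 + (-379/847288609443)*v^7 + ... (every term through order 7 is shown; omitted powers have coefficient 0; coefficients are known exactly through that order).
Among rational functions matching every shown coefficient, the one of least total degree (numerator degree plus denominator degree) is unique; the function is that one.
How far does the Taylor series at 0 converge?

No rational of total degree below 6 reproduces all 8 coefficients; solving the [1/5] Pade equations on them gives f(v) = (-3*v/2 - 13/15)/((v - 9)**2*(v + 9)**3), whose expansion matches every shown term.
Denominator factor (v + 9)^3: pole of order 3 at -9, modulus 9.
Denominator factor (v - 9)^2: pole of order 2 at 9, modulus 9.
The radius of convergence is the smallest modulus among the singular points: 9.

The radius of convergence is 9.


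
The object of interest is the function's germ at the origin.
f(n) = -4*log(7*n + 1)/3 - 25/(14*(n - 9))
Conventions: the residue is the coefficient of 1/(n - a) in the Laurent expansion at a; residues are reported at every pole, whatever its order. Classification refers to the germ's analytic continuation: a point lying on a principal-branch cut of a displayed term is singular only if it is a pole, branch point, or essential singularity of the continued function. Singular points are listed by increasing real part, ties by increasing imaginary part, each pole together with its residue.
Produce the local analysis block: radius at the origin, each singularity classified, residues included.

Denominator factor (n - 9): pole of order 1 at 9, modulus 9.
Branch term (-4/3)*log(1 - n/(-1/7)): its argument vanishes at n = -1/7, a logarithmic branch point, modulus 1/7.
The radius of convergence is the smallest modulus among the singular points: 1/7.
The branch term is analytic at 9 and contributes nothing to the residue; only the rational part matters.
At the order-1 pole 9 set g(n) = (n - (9))*(rational part) = -25/14.
Simple pole: residue = g(a) at a = 9, which is -25/14.
List the singular points by increasing real part (a conjugate pair: the negative imaginary part first).

Radius of convergence at 0: 1/7.
At -1/7: a logarithmic branch point.
At 9: a pole of order 1; residue -25/14.


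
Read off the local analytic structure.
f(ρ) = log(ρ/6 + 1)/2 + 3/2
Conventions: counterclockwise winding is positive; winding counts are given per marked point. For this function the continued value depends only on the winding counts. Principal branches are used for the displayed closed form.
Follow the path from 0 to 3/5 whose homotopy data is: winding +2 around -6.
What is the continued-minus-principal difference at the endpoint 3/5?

The rational part is single-valued and drops out of the difference; each branch term changes only by its own monodromy.
(1/2)*log(1 - ρ/(-6)): each positive loop around -6 adds 2*pi*i to the log, so winding +2 contributes (1/2)*(2)*2*pi*i = (2)*pi*i.
Summing the contributions at ρ = 3/5 gives (2)*pi*i.

Continued minus principal equals (2)*pi*i.


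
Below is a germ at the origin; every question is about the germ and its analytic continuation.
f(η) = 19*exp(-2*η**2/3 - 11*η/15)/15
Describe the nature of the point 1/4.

The point is a regular point.

There is no denominator, hence no pole anywhere.
The factor exp(-2*η**2/3 - 11*η/15) is entire.
So the germ continues analytically to 1/4.


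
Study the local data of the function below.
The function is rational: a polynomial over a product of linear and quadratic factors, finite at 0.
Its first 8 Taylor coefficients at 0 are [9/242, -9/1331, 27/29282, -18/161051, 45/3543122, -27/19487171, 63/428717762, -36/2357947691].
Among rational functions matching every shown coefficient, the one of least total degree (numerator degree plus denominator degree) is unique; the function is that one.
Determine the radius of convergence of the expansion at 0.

No rational of total degree below 2 reproduces all 8 coefficients; solving the [0/2] Pade equations on them gives f(μ) = 9/(2*(μ + 11)**2), whose expansion matches every shown term.
Denominator factor (μ + 11)^2: pole of order 2 at -11, modulus 11.
The radius of convergence is the smallest modulus among the singular points: 11.

The radius of convergence is 11.


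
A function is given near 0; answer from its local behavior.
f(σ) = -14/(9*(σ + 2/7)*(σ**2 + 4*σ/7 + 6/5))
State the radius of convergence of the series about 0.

The radius of convergence is 2/7.

Denominator factor (σ + 2/7): pole of order 1 at -2/7, modulus 2/7.
Denominator factor (σ**2 + 4*σ/7 + 6/5): discriminant -1096/245, complex-conjugate roots (-2/7) + ((1/35)*sqrt(1370))*i and (-2/7) - ((1/35)*sqrt(1370))*i; poles of order 1, moduli (1/5)*sqrt(30) and (1/5)*sqrt(30).
The radius of convergence is the smallest modulus among the singular points: 2/7.


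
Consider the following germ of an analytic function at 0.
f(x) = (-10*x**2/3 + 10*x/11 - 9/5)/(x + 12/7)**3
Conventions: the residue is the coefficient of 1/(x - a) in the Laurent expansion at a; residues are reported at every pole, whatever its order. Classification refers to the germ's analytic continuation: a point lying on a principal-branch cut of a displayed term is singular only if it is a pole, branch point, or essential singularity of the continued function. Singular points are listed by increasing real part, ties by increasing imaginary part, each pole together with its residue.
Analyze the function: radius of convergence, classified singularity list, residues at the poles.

Denominator factor (x + 12/7)^3: pole of order 3 at -12/7, modulus 12/7.
The radius of convergence is the smallest modulus among the singular points: 12/7.
At the order-3 pole -12/7 set g(x) = (x - (-12/7))^3*f(x) = -10*x**2/3 + 10*x/11 - 9/5.
Order-3 pole: residue = g''(a)/2; g''(-12/7) = -20/3, so the residue is -10/3.

Radius of convergence at 0: 12/7.
At -12/7: a pole of order 3; residue -10/3.


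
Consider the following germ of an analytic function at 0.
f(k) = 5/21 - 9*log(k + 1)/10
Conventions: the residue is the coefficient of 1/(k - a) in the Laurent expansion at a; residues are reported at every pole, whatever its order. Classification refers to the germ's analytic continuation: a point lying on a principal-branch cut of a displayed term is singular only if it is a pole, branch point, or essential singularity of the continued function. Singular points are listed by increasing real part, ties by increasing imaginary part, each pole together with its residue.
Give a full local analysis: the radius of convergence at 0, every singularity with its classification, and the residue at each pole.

Radius of convergence at 0: 1.
At -1: a logarithmic branch point.

Branch term (-9/10)*log(1 - k/(-1)): its argument vanishes at k = -1, a logarithmic branch point, modulus 1.
The radius of convergence is the smallest modulus among the singular points: 1.


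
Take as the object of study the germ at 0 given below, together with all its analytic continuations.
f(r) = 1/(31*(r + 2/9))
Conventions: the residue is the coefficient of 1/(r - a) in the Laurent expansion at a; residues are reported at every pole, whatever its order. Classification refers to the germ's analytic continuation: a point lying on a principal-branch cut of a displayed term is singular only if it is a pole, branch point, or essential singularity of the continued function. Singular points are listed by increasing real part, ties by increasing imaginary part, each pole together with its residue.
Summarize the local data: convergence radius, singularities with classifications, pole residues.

Denominator factor (r + 2/9): pole of order 1 at -2/9, modulus 2/9.
The radius of convergence is the smallest modulus among the singular points: 2/9.
At the order-1 pole -2/9 set g(r) = (r - (-2/9))*f(r) = 1/31.
Simple pole: residue = g(a) at a = -2/9, which is 1/31.

Radius of convergence at 0: 2/9.
At -2/9: a pole of order 1; residue 1/31.


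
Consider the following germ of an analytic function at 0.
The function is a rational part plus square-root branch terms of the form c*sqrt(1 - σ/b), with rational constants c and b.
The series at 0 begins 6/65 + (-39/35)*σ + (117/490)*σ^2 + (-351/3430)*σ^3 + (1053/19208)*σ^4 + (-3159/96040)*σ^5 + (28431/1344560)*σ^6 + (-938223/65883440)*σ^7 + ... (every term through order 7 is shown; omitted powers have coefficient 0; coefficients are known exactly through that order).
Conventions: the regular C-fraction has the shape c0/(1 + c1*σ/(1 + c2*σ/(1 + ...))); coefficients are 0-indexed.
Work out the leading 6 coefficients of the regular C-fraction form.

The regular C-fraction coefficients are [6/65, 169/14, -83/7, -9/2324, 1005/2324, 249/2345].

Taylor coefficients (read off): a_0 = 6/65, a_1 = -39/35, a_2 = 117/490, a_3 = -351/3430, a_4 = 1053/19208, a_5 = -3159/96040.
c0 = a_0 = 6/65. Peel one level at a time: if S = 1 + c*σ/S' with S'(0) = 1, then c is the σ-coefficient of S and S' = c*σ/(S - 1).
S_1 = c0/f = 1 + (169/14)*σ + (14027/98)*σ^2 + ...; c1 = 169/14.
S_2 = c1*σ/(S_1 - 1) = 1 + (-83/7)*σ + (-9/196)*σ^2 + ...; c2 = -83/7.
S_3 = c2*σ/(S_2 - 1) = 1 + (-9/2324)*σ + (9045/5400976)*σ^2 + ...; c3 = -9/2324.
S_4 = c3*σ/(S_3 - 1) = 1 + (1005/2324)*σ + (-9/196)*σ^2 + ...; c4 = 1005/2324.
S_5 = c4*σ/(S_4 - 1) = 1 + (249/2345)*σ + ...; c5 = 249/2345.


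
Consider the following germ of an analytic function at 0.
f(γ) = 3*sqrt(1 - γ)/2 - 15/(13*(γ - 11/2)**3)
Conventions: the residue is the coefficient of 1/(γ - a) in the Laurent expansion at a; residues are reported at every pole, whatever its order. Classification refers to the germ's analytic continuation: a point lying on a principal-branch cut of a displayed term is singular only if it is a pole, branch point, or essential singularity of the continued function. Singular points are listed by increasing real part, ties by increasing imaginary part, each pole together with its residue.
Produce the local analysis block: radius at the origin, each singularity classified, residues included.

Radius of convergence at 0: 1.
At 1: an algebraic (square-root) branch point.
At 11/2: a pole of order 3; residue 0.

Denominator factor (γ - 11/2)^3: pole of order 3 at 11/2, modulus 11/2.
Branch term (3/2)*sqrt(1 - γ/(1)): its argument vanishes at γ = 1, a square-root branch point, modulus 1.
The radius of convergence is the smallest modulus among the singular points: 1.
The branch term is analytic at 11/2 and contributes nothing to the residue; only the rational part matters.
At the order-3 pole 11/2 set g(γ) = (γ - (11/2))^3*(rational part) = -15/13.
Order-3 pole: residue = g''(a)/2; g''(11/2) = 0, so the residue is 0.
List the singular points by increasing real part (a conjugate pair: the negative imaginary part first).


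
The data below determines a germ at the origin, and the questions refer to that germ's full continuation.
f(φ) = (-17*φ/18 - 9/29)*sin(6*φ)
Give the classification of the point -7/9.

There is no denominator, hence no pole anywhere.
The factor sin(6*φ) is entire.
So the germ continues analytically to -7/9.

The point is a regular point.


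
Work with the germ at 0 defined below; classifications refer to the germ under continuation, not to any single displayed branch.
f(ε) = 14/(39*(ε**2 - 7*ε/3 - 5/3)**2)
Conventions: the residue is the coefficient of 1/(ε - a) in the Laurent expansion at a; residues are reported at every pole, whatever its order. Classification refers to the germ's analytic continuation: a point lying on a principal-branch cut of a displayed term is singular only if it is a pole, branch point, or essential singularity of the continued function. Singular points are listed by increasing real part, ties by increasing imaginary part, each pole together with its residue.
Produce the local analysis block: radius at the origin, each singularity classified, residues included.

Radius of convergence at 0: -7/6 + (1/6)*sqrt(109).
At 7/6 - (1/6)*sqrt(109): a pole of order 2; residue (252/154453)*sqrt(109).
At 7/6 + (1/6)*sqrt(109): a pole of order 2; residue -(252/154453)*sqrt(109).

Denominator factor (ε**2 - 7*ε/3 - 5/3)^2: discriminant 109/9, real irrational roots 7/6 + (1/6)*sqrt(109) and 7/6 - (1/6)*sqrt(109); poles of order 2, moduli 7/6 + (1/6)*sqrt(109) and -7/6 + (1/6)*sqrt(109).
The radius of convergence is the smallest modulus among the singular points: -7/6 + (1/6)*sqrt(109).
The factor ε**2 - 7*ε/3 - 5/3 splits as (ε - a)(ε - a') with a = 7/6 - (1/6)*sqrt(109), a' = 7/6 + (1/6)*sqrt(109). At the order-2 pole a set g(ε) = (ε - a)^2*f(ε) = [14/39] / (ε - a')^2.
Order-2 pole: residue = g'(a); g'(7/6 - (1/6)*sqrt(109)) = (252/154453)*sqrt(109), so the residue is (252/154453)*sqrt(109).
The factor ε**2 - 7*ε/3 - 5/3 splits as (ε - a)(ε - a') with a = 7/6 + (1/6)*sqrt(109), a' = 7/6 - (1/6)*sqrt(109). At the order-2 pole a set g(ε) = (ε - a)^2*f(ε) = [14/39] / (ε - a')^2.
Order-2 pole: residue = g'(a); g'(7/6 + (1/6)*sqrt(109)) = -(252/154453)*sqrt(109), so the residue is -(252/154453)*sqrt(109).
List the singular points by increasing real part (a conjugate pair: the negative imaginary part first).


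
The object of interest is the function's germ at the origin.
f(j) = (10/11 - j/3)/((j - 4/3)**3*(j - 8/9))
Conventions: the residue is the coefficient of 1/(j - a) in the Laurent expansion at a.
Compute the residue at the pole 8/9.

At the order-1 pole 8/9 set g(j) = (j - (8/9))*f(j) = (10/11 - j/3)/(j - 4/3)**3.
Simple pole: residue = g(a) at a = 8/9, which is -2457/352.

The residue is -2457/352.


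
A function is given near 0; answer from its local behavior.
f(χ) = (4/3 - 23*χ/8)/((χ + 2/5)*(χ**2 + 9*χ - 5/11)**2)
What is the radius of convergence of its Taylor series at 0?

Denominator factor (χ + 2/5): pole of order 1 at -2/5, modulus 2/5.
Denominator factor (χ**2 + 9*χ - 5/11)^2: discriminant 911/11, real irrational roots -9/2 + (1/22)*sqrt(10021) and -9/2 - (1/22)*sqrt(10021); poles of order 2, moduli -9/2 + (1/22)*sqrt(10021) and 9/2 + (1/22)*sqrt(10021).
The radius of convergence is the smallest modulus among the singular points: -9/2 + (1/22)*sqrt(10021).

The radius of convergence is -9/2 + (1/22)*sqrt(10021).


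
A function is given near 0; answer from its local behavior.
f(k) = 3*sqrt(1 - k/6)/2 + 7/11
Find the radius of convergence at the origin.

Branch term (3/2)*sqrt(1 - k/(6)): its argument vanishes at k = 6, a square-root branch point, modulus 6.
The radius of convergence is the smallest modulus among the singular points: 6.

The radius of convergence is 6.


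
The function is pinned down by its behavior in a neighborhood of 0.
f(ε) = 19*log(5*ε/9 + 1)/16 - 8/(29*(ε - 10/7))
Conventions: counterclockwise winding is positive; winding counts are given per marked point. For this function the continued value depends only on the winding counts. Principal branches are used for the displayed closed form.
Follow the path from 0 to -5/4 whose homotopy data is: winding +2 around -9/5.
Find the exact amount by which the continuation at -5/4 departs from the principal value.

Continued minus principal equals (19/4)*pi*i.

The rational part is single-valued and drops out of the difference; each branch term changes only by its own monodromy.
(19/16)*log(1 - ε/(-9/5)): each positive loop around -9/5 adds 2*pi*i to the log, so winding +2 contributes (19/16)*(2)*2*pi*i = (19/4)*pi*i.
Summing the contributions at ε = -5/4 gives (19/4)*pi*i.


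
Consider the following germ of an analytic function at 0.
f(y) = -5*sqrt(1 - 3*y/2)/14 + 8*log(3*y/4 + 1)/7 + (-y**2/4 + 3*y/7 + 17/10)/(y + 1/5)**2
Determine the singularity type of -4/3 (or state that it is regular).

The point is a logarithmic branch point.

The term (8/7)*log(1 - y/(-4/3)) has argument 1 - -4/3/(-4/3) = 0 at -4/3: a logarithmic (infinitely-sheeted) branch point; the remaining terms are analytic or single-valued there.


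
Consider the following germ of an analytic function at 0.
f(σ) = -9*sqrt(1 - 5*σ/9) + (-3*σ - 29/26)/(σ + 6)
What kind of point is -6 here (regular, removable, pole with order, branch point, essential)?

The denominator factor σ + 6 vanishes at -6 and appears to the power 1; the numerator there equals 439/26, nonzero, and no other factor vanishes.
The branch terms are analytic at this point.
Hence a pole whose order is the multiplicity, 1.

The point is a pole of order 1.


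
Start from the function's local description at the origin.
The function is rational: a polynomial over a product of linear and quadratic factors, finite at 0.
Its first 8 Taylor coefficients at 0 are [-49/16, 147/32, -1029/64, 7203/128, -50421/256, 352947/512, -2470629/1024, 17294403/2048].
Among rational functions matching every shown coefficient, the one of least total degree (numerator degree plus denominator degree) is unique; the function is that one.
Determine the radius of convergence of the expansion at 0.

No rational of total degree below 2 reproduces all 8 coefficients; solving the [1/1] Pade equations on them gives f(w) = (-7*w/4 - 7/8)/(w + 2/7), whose expansion matches every shown term.
Denominator factor (w + 2/7): pole of order 1 at -2/7, modulus 2/7.
The radius of convergence is the smallest modulus among the singular points: 2/7.

The radius of convergence is 2/7.
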